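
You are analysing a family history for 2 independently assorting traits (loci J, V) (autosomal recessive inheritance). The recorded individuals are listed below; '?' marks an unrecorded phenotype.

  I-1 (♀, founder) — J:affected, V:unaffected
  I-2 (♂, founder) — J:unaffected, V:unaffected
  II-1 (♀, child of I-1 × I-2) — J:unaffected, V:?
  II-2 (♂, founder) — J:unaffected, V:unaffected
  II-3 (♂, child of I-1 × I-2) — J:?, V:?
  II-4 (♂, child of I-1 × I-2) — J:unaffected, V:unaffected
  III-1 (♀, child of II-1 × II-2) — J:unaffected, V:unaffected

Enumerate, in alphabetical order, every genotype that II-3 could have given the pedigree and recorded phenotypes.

II-3 ∈ {Jj VV, Jj Vv, Jj vv, jj VV, jj Vv, jj vv}

J/I-1 aff ·: jj
J/I-2 un ·: JJ|Jj
J/II-1 un I-1×I-2: Jj
J/II-2 un ·: JJ|Jj
J/II-3 ? I-1×I-2: Jj|jj
J/II-4 un I-1×I-2: Jj
J/III-1 un II-1×II-2: JJ|Jj
⇒ J over [I-1,I-2,II-1,II-2,II-3,II-4,III-1]: 12 consistent
V/I-1 un ·: VV|Vv
V/I-2 un ·: VV|Vv
V/II-1 ? I-1×I-2: VV|Vv|vv
V/II-2 un ·: VV|Vv
V/II-3 ? I-1×I-2: VV|Vv|vv
V/II-4 un I-1×I-2: VV|Vv
V/III-1 un II-1×II-2: VV|Vv
⇒ V over [I-1,I-2,II-1,II-2,II-3,II-4,III-1]: 113 consistent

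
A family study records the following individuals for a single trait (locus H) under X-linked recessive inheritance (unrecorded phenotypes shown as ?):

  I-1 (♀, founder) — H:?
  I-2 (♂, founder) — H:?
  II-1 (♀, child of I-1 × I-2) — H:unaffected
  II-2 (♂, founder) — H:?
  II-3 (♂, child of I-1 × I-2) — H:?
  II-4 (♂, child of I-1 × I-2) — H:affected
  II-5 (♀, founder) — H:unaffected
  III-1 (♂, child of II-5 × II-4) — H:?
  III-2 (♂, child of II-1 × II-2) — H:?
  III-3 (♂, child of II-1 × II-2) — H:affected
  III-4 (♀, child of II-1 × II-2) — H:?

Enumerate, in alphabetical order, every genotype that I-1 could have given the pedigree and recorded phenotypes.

H/I-1 ? ·: X^HX^h|X^hX^h
H/I-2 ? ·: X^HY|X^hY
H/II-1 un I-1×I-2: X^HX^h
H/II-2 ? ·: X^HY|X^hY
H/II-3 ? I-1×I-2: X^HY|X^hY
H/II-4 aff I-1×I-2: X^hY
H/II-5 un ·: X^HX^H|X^HX^h
H/III-1 ? II-5×II-4: X^HY|X^hY
H/III-2 ? II-1×II-2: X^HY|X^hY
H/III-3 aff II-1×II-2: X^hY
H/III-4 ? II-1×II-2: X^HX^H|X^HX^h|X^hX^h
⇒ H over [I-1,I-2,II-1,II-2,II-3,II-4,II-5,III-1,III-2,III-3,III-4]: 120 consistent

I-1 ∈ {X^HX^h, X^hX^h}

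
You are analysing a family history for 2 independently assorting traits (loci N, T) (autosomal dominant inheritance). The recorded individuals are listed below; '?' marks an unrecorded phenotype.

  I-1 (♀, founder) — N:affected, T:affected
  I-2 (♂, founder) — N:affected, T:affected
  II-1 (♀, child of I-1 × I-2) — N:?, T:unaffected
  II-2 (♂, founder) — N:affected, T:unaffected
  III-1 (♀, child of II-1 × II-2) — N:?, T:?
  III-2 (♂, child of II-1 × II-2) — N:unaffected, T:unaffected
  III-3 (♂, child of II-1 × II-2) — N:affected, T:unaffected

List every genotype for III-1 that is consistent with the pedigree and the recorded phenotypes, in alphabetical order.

III-1 ∈ {NN tt, Nn tt, nn tt}

N/I-1 aff ·: Nn|NN
N/I-2 aff ·: Nn|NN
N/II-1 ? I-1×I-2: nn|Nn
N/II-2 aff ·: Nn
N/III-1 ? II-1×II-2: nn|Nn|NN
N/III-2 un II-1×II-2: nn
N/III-3 aff II-1×II-2: Nn|NN
⇒ N over [I-1,I-2,II-1,II-2,III-1,III-2,III-3]: 20 consistent
T/I-1 aff ·: Tt
T/I-2 aff ·: Tt
T/II-1 un I-1×I-2: tt
T/II-2 un ·: tt
T/III-1 ? II-1×II-2: tt
T/III-2 un II-1×II-2: tt
T/III-3 un II-1×II-2: tt
⇒ T over [I-1,I-2,II-1,II-2,III-1,III-2,III-3]: 1 consistent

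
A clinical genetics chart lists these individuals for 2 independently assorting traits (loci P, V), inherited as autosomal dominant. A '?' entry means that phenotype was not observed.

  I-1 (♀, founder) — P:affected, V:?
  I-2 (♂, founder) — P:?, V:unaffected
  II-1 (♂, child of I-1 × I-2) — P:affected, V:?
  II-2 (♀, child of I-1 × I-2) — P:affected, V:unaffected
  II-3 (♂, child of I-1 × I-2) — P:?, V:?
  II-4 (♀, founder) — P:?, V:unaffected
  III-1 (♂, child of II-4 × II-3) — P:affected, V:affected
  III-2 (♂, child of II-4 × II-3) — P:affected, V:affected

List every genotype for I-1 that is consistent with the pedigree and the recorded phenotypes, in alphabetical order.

P/I-1 aff ·: Pp|PP
P/I-2 ? ·: pp|Pp|PP
P/II-1 aff I-1×I-2: Pp|PP
P/II-2 aff I-1×I-2: Pp|PP
P/II-3 ? I-1×I-2: pp|Pp|PP
P/II-4 ? ·: pp|Pp|PP
P/III-1 aff II-4×II-3: Pp|PP
P/III-2 aff II-4×II-3: Pp|PP
⇒ P over [I-1,I-2,II-1,II-2,II-3,II-4,III-1,III-2]: 214 consistent
V/I-1 ? ·: Vv
V/I-2 un ·: vv
V/II-1 ? I-1×I-2: vv|Vv
V/II-2 un I-1×I-2: vv
V/II-3 ? I-1×I-2: Vv
V/II-4 un ·: vv
V/III-1 aff II-4×II-3: Vv
V/III-2 aff II-4×II-3: Vv
⇒ V over [I-1,I-2,II-1,II-2,II-3,II-4,III-1,III-2]: 2 consistent

I-1 ∈ {PP Vv, Pp Vv}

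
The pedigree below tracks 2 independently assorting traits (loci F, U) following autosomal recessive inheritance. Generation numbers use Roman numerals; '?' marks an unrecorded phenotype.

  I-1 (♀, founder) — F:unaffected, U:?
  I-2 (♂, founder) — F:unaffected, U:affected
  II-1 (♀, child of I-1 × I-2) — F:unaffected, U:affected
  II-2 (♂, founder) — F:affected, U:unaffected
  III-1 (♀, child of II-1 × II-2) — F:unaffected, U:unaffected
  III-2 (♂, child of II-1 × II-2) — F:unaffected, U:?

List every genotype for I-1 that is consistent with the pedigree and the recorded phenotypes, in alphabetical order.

I-1 ∈ {FF Uu, FF uu, Ff Uu, Ff uu}

F/I-1 un ·: FF|Ff
F/I-2 un ·: FF|Ff
F/II-1 un I-1×I-2: FF|Ff
F/II-2 aff ·: ff
F/III-1 un II-1×II-2: Ff
F/III-2 un II-1×II-2: Ff
⇒ F over [I-1,I-2,II-1,II-2,III-1,III-2]: 7 consistent
U/I-1 ? ·: Uu|uu
U/I-2 aff ·: uu
U/II-1 aff I-1×I-2: uu
U/II-2 un ·: UU|Uu
U/III-1 un II-1×II-2: Uu
U/III-2 ? II-1×II-2: Uu|uu
⇒ U over [I-1,I-2,II-1,II-2,III-1,III-2]: 6 consistent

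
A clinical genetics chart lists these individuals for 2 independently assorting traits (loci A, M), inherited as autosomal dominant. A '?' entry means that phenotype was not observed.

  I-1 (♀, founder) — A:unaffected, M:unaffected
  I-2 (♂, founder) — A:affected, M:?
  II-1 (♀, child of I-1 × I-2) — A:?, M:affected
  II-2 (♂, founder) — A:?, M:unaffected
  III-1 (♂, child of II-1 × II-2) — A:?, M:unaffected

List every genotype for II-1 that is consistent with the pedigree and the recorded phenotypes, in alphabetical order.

A/I-1 un ·: aa
A/I-2 aff ·: Aa|AA
A/II-1 ? I-1×I-2: aa|Aa
A/II-2 ? ·: aa|Aa|AA
A/III-1 ? II-1×II-2: aa|Aa|AA
⇒ A over [I-1,I-2,II-1,II-2,III-1]: 18 consistent
M/I-1 un ·: mm
M/I-2 ? ·: Mm|MM
M/II-1 aff I-1×I-2: Mm
M/II-2 un ·: mm
M/III-1 un II-1×II-2: mm
⇒ M over [I-1,I-2,II-1,II-2,III-1]: 2 consistent

II-1 ∈ {Aa Mm, aa Mm}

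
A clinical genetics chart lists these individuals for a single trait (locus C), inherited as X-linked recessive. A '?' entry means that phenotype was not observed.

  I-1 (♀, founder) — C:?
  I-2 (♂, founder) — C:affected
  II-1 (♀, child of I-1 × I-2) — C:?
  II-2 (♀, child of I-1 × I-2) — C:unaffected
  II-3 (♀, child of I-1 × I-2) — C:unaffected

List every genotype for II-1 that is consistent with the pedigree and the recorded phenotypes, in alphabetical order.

II-1 ∈ {X^CX^c, X^cX^c}

C/I-1 ? ·: X^CX^C|X^CX^c
C/I-2 aff ·: X^cY
C/II-1 ? I-1×I-2: X^CX^c|X^cX^c
C/II-2 un I-1×I-2: X^CX^c
C/II-3 un I-1×I-2: X^CX^c
⇒ C over [I-1,I-2,II-1,II-2,II-3]: 3 consistent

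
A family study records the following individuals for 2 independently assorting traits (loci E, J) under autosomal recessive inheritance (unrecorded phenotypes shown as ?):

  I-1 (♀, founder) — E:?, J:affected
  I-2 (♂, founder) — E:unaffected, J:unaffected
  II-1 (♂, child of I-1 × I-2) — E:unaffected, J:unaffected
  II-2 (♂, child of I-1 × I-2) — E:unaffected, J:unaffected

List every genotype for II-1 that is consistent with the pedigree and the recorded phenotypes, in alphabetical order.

II-1 ∈ {EE Jj, Ee Jj}

E/I-1 ? ·: EE|Ee|ee
E/I-2 un ·: EE|Ee
E/II-1 un I-1×I-2: EE|Ee
E/II-2 un I-1×I-2: EE|Ee
⇒ E over [I-1,I-2,II-1,II-2]: 15 consistent
J/I-1 aff ·: jj
J/I-2 un ·: JJ|Jj
J/II-1 un I-1×I-2: Jj
J/II-2 un I-1×I-2: Jj
⇒ J over [I-1,I-2,II-1,II-2]: 2 consistent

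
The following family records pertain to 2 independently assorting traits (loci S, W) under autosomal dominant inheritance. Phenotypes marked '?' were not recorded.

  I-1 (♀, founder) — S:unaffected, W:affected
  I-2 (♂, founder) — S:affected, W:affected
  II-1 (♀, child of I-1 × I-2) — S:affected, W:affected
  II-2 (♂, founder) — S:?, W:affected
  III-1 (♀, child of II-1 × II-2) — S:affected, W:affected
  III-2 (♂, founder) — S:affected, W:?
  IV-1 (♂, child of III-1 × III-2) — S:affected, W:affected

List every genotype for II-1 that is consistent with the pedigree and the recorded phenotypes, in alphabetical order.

S/I-1 un ·: ss
S/I-2 aff ·: Ss|SS
S/II-1 aff I-1×I-2: Ss
S/II-2 ? ·: ss|Ss|SS
S/III-1 aff II-1×II-2: Ss|SS
S/III-2 aff ·: Ss|SS
S/IV-1 aff III-1×III-2: Ss|SS
⇒ S over [I-1,I-2,II-1,II-2,III-1,III-2,IV-1]: 36 consistent
W/I-1 aff ·: Ww|WW
W/I-2 aff ·: Ww|WW
W/II-1 aff I-1×I-2: Ww|WW
W/II-2 aff ·: Ww|WW
W/III-1 aff II-1×II-2: Ww|WW
W/III-2 ? ·: ww|Ww|WW
W/IV-1 aff III-1×III-2: Ww|WW
⇒ W over [I-1,I-2,II-1,II-2,III-1,III-2,IV-1]: 106 consistent

II-1 ∈ {Ss WW, Ss Ww}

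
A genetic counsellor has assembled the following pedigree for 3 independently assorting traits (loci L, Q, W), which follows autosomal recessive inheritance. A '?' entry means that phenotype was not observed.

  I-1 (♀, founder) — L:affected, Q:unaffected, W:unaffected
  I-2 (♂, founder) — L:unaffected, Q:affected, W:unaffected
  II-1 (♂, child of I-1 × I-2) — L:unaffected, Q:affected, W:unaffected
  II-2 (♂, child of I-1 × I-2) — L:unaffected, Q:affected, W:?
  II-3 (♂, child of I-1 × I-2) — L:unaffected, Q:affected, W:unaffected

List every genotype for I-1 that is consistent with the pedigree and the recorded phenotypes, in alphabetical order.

L/I-1 aff ·: ll
L/I-2 un ·: LL|Ll
L/II-1 un I-1×I-2: Ll
L/II-2 un I-1×I-2: Ll
L/II-3 un I-1×I-2: Ll
⇒ L over [I-1,I-2,II-1,II-2,II-3]: 2 consistent
Q/I-1 un ·: Qq
Q/I-2 aff ·: qq
Q/II-1 aff I-1×I-2: qq
Q/II-2 aff I-1×I-2: qq
Q/II-3 aff I-1×I-2: qq
⇒ Q over [I-1,I-2,II-1,II-2,II-3]: 1 consistent
W/I-1 un ·: WW|Ww
W/I-2 un ·: WW|Ww
W/II-1 un I-1×I-2: WW|Ww
W/II-2 ? I-1×I-2: WW|Ww|ww
W/II-3 un I-1×I-2: WW|Ww
⇒ W over [I-1,I-2,II-1,II-2,II-3]: 29 consistent

I-1 ∈ {ll Qq WW, ll Qq Ww}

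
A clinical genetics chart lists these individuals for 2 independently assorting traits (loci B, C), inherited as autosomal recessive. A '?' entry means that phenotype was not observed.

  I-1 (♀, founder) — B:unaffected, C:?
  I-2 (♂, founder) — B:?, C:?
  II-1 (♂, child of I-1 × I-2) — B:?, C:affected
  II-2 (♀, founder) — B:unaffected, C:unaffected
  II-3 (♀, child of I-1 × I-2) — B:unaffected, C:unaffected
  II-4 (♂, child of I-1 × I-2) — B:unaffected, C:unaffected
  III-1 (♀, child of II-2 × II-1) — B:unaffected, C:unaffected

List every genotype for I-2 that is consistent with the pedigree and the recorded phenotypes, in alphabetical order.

I-2 ∈ {BB Cc, BB cc, Bb Cc, Bb cc, bb Cc, bb cc}

B/I-1 un ·: BB|Bb
B/I-2 ? ·: BB|Bb|bb
B/II-1 ? I-1×I-2: BB|Bb|bb
B/II-2 un ·: BB|Bb
B/II-3 un I-1×I-2: BB|Bb
B/II-4 un I-1×I-2: BB|Bb
B/III-1 un II-2×II-1: BB|Bb
⇒ B over [I-1,I-2,II-1,II-2,II-3,II-4,III-1]: 105 consistent
C/I-1 ? ·: Cc|cc
C/I-2 ? ·: Cc|cc
C/II-1 aff I-1×I-2: cc
C/II-2 un ·: CC|Cc
C/II-3 un I-1×I-2: CC|Cc
C/II-4 un I-1×I-2: CC|Cc
C/III-1 un II-2×II-1: Cc
⇒ C over [I-1,I-2,II-1,II-2,II-3,II-4,III-1]: 12 consistent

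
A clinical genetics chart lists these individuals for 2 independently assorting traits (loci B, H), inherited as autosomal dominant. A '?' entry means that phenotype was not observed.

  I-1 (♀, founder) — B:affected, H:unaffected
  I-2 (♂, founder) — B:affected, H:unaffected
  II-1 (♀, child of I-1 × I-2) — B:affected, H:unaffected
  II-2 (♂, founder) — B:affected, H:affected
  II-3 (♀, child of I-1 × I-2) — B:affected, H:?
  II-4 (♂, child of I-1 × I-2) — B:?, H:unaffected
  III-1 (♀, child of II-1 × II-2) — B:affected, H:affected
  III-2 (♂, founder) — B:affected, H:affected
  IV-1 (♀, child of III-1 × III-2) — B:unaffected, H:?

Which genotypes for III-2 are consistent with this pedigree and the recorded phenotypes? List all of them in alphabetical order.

B/I-1 aff ·: Bb|BB
B/I-2 aff ·: Bb|BB
B/II-1 aff I-1×I-2: Bb|BB
B/II-2 aff ·: Bb|BB
B/II-3 aff I-1×I-2: Bb|BB
B/II-4 ? I-1×I-2: bb|Bb|BB
B/III-1 aff II-1×II-2: Bb
B/III-2 aff ·: Bb
B/IV-1 un III-1×III-2: bb
⇒ B over [I-1,I-2,II-1,II-2,II-3,II-4,III-1,III-2,IV-1]: 43 consistent
H/I-1 un ·: hh
H/I-2 un ·: hh
H/II-1 un I-1×I-2: hh
H/II-2 aff ·: Hh|HH
H/II-3 ? I-1×I-2: hh
H/II-4 un I-1×I-2: hh
H/III-1 aff II-1×II-2: Hh
H/III-2 aff ·: Hh|HH
H/IV-1 ? III-1×III-2: hh|Hh|HH
⇒ H over [I-1,I-2,II-1,II-2,II-3,II-4,III-1,III-2,IV-1]: 10 consistent

III-2 ∈ {Bb HH, Bb Hh}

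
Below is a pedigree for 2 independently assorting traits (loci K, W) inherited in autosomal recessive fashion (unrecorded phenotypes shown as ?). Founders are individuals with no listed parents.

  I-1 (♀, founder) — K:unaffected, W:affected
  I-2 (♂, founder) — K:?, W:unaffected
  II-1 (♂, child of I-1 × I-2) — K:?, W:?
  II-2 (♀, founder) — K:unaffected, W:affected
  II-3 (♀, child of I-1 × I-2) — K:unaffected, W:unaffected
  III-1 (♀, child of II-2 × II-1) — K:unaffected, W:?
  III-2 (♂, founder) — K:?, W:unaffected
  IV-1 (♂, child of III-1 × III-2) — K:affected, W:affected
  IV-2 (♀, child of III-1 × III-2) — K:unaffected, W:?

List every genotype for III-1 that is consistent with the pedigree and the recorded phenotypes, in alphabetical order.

III-1 ∈ {Kk Ww, Kk ww}

K/I-1 un ·: KK|Kk
K/I-2 ? ·: KK|Kk|kk
K/II-1 ? I-1×I-2: KK|Kk|kk
K/II-2 un ·: KK|Kk
K/II-3 un I-1×I-2: KK|Kk
K/III-1 un II-2×II-1: Kk
K/III-2 ? ·: Kk|kk
K/IV-1 aff III-1×III-2: kk
K/IV-2 un III-1×III-2: KK|Kk
⇒ K over [I-1,I-2,II-1,II-2,II-3,III-1,III-2,IV-1,IV-2]: 87 consistent
W/I-1 aff ·: ww
W/I-2 un ·: WW|Ww
W/II-1 ? I-1×I-2: Ww|ww
W/II-2 aff ·: ww
W/II-3 un I-1×I-2: Ww
W/III-1 ? II-2×II-1: Ww|ww
W/III-2 un ·: Ww
W/IV-1 aff III-1×III-2: ww
W/IV-2 ? III-1×III-2: WW|Ww|ww
⇒ W over [I-1,I-2,II-1,II-2,II-3,III-1,III-2,IV-1,IV-2]: 12 consistent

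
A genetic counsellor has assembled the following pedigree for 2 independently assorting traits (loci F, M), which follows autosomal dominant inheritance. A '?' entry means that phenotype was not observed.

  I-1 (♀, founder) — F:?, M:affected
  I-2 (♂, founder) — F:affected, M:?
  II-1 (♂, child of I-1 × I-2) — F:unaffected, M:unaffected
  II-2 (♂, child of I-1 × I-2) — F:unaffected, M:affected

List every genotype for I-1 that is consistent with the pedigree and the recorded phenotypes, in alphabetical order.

I-1 ∈ {Ff Mm, ff Mm}

F/I-1 ? ·: ff|Ff
F/I-2 aff ·: Ff
F/II-1 un I-1×I-2: ff
F/II-2 un I-1×I-2: ff
⇒ F over [I-1,I-2,II-1,II-2]: 2 consistent
M/I-1 aff ·: Mm
M/I-2 ? ·: mm|Mm
M/II-1 un I-1×I-2: mm
M/II-2 aff I-1×I-2: Mm|MM
⇒ M over [I-1,I-2,II-1,II-2]: 3 consistent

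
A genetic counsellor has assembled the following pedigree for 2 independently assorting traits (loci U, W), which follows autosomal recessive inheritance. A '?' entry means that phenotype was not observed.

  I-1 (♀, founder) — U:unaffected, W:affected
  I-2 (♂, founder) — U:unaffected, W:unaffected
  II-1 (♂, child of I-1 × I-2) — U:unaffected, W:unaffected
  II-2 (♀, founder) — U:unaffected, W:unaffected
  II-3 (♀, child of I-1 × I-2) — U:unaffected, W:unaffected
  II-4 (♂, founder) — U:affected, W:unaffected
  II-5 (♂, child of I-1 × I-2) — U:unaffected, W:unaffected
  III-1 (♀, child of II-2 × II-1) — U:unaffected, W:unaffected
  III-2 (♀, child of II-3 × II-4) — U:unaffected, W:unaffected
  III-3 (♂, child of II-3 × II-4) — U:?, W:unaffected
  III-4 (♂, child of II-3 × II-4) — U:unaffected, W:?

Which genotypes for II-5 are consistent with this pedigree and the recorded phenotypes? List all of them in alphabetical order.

II-5 ∈ {UU Ww, Uu Ww}

U/I-1 un ·: UU|Uu
U/I-2 un ·: UU|Uu
U/II-1 un I-1×I-2: UU|Uu
U/II-2 un ·: UU|Uu
U/II-3 un I-1×I-2: UU|Uu
U/II-4 aff ·: uu
U/II-5 un I-1×I-2: UU|Uu
U/III-1 un II-2×II-1: UU|Uu
U/III-2 un II-3×II-4: Uu
U/III-3 ? II-3×II-4: Uu|uu
U/III-4 un II-3×II-4: Uu
⇒ U over [I-1,I-2,II-1,II-2,II-3,II-4,II-5,III-1,III-2,III-3,III-4]: 129 consistent
W/I-1 aff ·: ww
W/I-2 un ·: WW|Ww
W/II-1 un I-1×I-2: Ww
W/II-2 un ·: WW|Ww
W/II-3 un I-1×I-2: Ww
W/II-4 un ·: WW|Ww
W/II-5 un I-1×I-2: Ww
W/III-1 un II-2×II-1: WW|Ww
W/III-2 un II-3×II-4: WW|Ww
W/III-3 un II-3×II-4: WW|Ww
W/III-4 ? II-3×II-4: WW|Ww|ww
⇒ W over [I-1,I-2,II-1,II-2,II-3,II-4,II-5,III-1,III-2,III-3,III-4]: 160 consistent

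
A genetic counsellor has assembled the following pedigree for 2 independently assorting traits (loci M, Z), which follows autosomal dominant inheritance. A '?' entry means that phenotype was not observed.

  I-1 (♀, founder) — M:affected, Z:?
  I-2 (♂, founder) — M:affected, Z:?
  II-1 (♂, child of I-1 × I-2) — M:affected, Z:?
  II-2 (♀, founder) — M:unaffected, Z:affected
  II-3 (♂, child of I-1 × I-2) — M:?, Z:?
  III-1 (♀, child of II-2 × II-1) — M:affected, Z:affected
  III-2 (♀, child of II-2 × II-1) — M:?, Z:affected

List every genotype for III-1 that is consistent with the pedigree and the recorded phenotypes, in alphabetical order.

III-1 ∈ {Mm ZZ, Mm Zz}

M/I-1 aff ·: Mm|MM
M/I-2 aff ·: Mm|MM
M/II-1 aff I-1×I-2: Mm|MM
M/II-2 un ·: mm
M/II-3 ? I-1×I-2: mm|Mm|MM
M/III-1 aff II-2×II-1: Mm
M/III-2 ? II-2×II-1: mm|Mm
⇒ M over [I-1,I-2,II-1,II-2,II-3,III-1,III-2]: 22 consistent
Z/I-1 ? ·: zz|Zz|ZZ
Z/I-2 ? ·: zz|Zz|ZZ
Z/II-1 ? I-1×I-2: zz|Zz|ZZ
Z/II-2 aff ·: Zz|ZZ
Z/II-3 ? I-1×I-2: zz|Zz|ZZ
Z/III-1 aff II-2×II-1: Zz|ZZ
Z/III-2 aff II-2×II-1: Zz|ZZ
⇒ Z over [I-1,I-2,II-1,II-2,II-3,III-1,III-2]: 160 consistent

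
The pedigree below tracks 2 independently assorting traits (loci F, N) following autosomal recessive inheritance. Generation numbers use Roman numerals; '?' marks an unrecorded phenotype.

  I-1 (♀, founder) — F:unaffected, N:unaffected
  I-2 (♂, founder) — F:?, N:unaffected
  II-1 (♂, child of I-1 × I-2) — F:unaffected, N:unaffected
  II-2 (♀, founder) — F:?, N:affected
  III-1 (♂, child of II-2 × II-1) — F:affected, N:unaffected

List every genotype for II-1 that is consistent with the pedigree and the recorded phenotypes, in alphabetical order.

II-1 ∈ {Ff NN, Ff Nn}

F/I-1 un ·: FF|Ff
F/I-2 ? ·: FF|Ff|ff
F/II-1 un I-1×I-2: Ff
F/II-2 ? ·: Ff|ff
F/III-1 aff II-2×II-1: ff
⇒ F over [I-1,I-2,II-1,II-2,III-1]: 10 consistent
N/I-1 un ·: NN|Nn
N/I-2 un ·: NN|Nn
N/II-1 un I-1×I-2: NN|Nn
N/II-2 aff ·: nn
N/III-1 un II-2×II-1: Nn
⇒ N over [I-1,I-2,II-1,II-2,III-1]: 7 consistent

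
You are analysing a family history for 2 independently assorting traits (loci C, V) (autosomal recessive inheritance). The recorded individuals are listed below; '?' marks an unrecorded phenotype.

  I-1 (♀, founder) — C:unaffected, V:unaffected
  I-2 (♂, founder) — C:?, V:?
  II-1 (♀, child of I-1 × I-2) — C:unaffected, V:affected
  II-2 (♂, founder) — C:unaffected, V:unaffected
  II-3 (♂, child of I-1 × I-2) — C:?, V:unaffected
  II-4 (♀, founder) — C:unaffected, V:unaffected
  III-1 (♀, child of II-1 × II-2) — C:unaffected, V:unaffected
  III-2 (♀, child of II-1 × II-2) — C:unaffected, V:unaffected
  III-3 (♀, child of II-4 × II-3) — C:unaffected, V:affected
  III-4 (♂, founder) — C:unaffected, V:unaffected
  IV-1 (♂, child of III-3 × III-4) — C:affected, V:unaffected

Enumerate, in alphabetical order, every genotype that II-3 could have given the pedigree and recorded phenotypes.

C/I-1 un ·: CC|Cc
C/I-2 ? ·: CC|Cc|cc
C/II-1 un I-1×I-2: CC|Cc
C/II-2 un ·: CC|Cc
C/II-3 ? I-1×I-2: CC|Cc|cc
C/II-4 un ·: CC|Cc
C/III-1 un II-1×II-2: CC|Cc
C/III-2 un II-1×II-2: CC|Cc
C/III-3 un II-4×II-3: Cc
C/III-4 un ·: Cc
C/IV-1 aff III-3×III-4: cc
⇒ C over [I-1,I-2,II-1,II-2,II-3,II-4,III-1,III-2,III-3,III-4,IV-1]: 196 consistent
V/I-1 un ·: Vv
V/I-2 ? ·: Vv|vv
V/II-1 aff I-1×I-2: vv
V/II-2 un ·: VV|Vv
V/II-3 un I-1×I-2: Vv
V/II-4 un ·: Vv
V/III-1 un II-1×II-2: Vv
V/III-2 un II-1×II-2: Vv
V/III-3 aff II-4×II-3: vv
V/III-4 un ·: VV|Vv
V/IV-1 un III-3×III-4: Vv
⇒ V over [I-1,I-2,II-1,II-2,II-3,II-4,III-1,III-2,III-3,III-4,IV-1]: 8 consistent

II-3 ∈ {CC Vv, Cc Vv, cc Vv}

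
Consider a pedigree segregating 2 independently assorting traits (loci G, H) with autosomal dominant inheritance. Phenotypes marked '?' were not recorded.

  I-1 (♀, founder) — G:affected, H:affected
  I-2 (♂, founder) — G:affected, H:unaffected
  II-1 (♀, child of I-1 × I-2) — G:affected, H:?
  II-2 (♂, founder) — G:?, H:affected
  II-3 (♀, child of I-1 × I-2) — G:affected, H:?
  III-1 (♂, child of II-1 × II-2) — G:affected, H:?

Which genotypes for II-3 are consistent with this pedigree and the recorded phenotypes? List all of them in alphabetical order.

G/I-1 aff ·: Gg|GG
G/I-2 aff ·: Gg|GG
G/II-1 aff I-1×I-2: Gg|GG
G/II-2 ? ·: gg|Gg|GG
G/II-3 aff I-1×I-2: Gg|GG
G/III-1 aff II-1×II-2: Gg|GG
⇒ G over [I-1,I-2,II-1,II-2,II-3,III-1]: 58 consistent
H/I-1 aff ·: Hh|HH
H/I-2 un ·: hh
H/II-1 ? I-1×I-2: hh|Hh
H/II-2 aff ·: Hh|HH
H/II-3 ? I-1×I-2: hh|Hh
H/III-1 ? II-1×II-2: hh|Hh|HH
⇒ H over [I-1,I-2,II-1,II-2,II-3,III-1]: 21 consistent

II-3 ∈ {GG Hh, GG hh, Gg Hh, Gg hh}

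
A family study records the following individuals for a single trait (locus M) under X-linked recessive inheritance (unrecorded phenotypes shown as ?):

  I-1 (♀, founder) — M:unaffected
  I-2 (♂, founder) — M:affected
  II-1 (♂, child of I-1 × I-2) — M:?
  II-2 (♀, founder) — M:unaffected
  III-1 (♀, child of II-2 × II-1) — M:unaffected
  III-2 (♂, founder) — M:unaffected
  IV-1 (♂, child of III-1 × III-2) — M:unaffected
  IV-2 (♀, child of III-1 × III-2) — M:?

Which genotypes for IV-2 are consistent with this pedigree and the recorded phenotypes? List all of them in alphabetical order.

M/I-1 un ·: X^MX^M|X^MX^m
M/I-2 aff ·: X^mY
M/II-1 ? I-1×I-2: X^MY|X^mY
M/II-2 un ·: X^MX^M|X^MX^m
M/III-1 un II-2×II-1: X^MX^M|X^MX^m
M/III-2 un ·: X^MY
M/IV-1 un III-1×III-2: X^MY
M/IV-2 ? III-1×III-2: X^MX^M|X^MX^m
⇒ M over [I-1,I-2,II-1,II-2,III-1,III-2,IV-1,IV-2]: 12 consistent

IV-2 ∈ {X^MX^M, X^MX^m}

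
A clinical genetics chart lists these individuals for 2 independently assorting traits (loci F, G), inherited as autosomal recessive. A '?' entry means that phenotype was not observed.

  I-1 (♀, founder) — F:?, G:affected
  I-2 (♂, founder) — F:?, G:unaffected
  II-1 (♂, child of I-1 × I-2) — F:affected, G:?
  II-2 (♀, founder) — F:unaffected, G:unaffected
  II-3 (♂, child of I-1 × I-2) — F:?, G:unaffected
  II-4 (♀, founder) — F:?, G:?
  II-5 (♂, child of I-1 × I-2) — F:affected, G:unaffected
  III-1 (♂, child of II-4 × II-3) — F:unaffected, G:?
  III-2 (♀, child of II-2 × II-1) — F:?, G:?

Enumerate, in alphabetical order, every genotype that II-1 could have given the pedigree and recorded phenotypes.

F/I-1 ? ·: Ff|ff
F/I-2 ? ·: Ff|ff
F/II-1 aff I-1×I-2: ff
F/II-2 un ·: FF|Ff
F/II-3 ? I-1×I-2: FF|Ff|ff
F/II-4 ? ·: FF|Ff|ff
F/II-5 aff I-1×I-2: ff
F/III-1 un II-4×II-3: FF|Ff
F/III-2 ? II-2×II-1: Ff|ff
⇒ F over [I-1,I-2,II-1,II-2,II-3,II-4,II-5,III-1,III-2]: 81 consistent
G/I-1 aff ·: gg
G/I-2 un ·: GG|Gg
G/II-1 ? I-1×I-2: Gg|gg
G/II-2 un ·: GG|Gg
G/II-3 un I-1×I-2: Gg
G/II-4 ? ·: GG|Gg|gg
G/II-5 un I-1×I-2: Gg
G/III-1 ? II-4×II-3: GG|Gg|gg
G/III-2 ? II-2×II-1: GG|Gg|gg
⇒ G over [I-1,I-2,II-1,II-2,II-3,II-4,II-5,III-1,III-2]: 91 consistent

II-1 ∈ {ff Gg, ff gg}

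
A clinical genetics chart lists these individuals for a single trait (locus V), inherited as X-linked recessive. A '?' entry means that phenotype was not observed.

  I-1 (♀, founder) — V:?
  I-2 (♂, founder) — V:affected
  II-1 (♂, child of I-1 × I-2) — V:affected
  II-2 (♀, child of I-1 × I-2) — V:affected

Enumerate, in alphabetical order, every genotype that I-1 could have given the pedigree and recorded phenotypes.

I-1 ∈ {X^VX^v, X^vX^v}

V/I-1 ? ·: X^VX^v|X^vX^v
V/I-2 aff ·: X^vY
V/II-1 aff I-1×I-2: X^vY
V/II-2 aff I-1×I-2: X^vX^v
⇒ V over [I-1,I-2,II-1,II-2]: 2 consistent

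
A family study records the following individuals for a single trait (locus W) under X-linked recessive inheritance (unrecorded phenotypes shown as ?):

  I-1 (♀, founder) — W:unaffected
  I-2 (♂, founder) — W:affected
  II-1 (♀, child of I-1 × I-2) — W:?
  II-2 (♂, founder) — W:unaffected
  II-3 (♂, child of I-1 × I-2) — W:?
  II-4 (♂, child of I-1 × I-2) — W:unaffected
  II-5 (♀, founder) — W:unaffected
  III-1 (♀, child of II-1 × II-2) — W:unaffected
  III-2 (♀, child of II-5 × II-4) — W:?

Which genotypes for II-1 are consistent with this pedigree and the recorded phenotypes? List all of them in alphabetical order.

W/I-1 un ·: X^WX^W|X^WX^w
W/I-2 aff ·: X^wY
W/II-1 ? I-1×I-2: X^WX^w|X^wX^w
W/II-2 un ·: X^WY
W/II-3 ? I-1×I-2: X^WY|X^wY
W/II-4 un I-1×I-2: X^WY
W/II-5 un ·: X^WX^W|X^WX^w
W/III-1 un II-1×II-2: X^WX^W|X^WX^w
W/III-2 ? II-5×II-4: X^WX^W|X^WX^w
⇒ W over [I-1,I-2,II-1,II-2,II-3,II-4,II-5,III-1,III-2]: 24 consistent

II-1 ∈ {X^WX^w, X^wX^w}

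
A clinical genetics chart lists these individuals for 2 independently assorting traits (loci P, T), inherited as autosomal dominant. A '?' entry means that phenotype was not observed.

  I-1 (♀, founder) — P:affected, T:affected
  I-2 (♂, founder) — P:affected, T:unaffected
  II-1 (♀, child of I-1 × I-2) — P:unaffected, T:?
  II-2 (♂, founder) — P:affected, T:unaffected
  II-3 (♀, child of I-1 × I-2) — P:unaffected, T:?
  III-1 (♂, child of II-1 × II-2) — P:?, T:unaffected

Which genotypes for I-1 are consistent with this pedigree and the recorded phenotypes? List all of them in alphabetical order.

I-1 ∈ {Pp TT, Pp Tt}

P/I-1 aff ·: Pp
P/I-2 aff ·: Pp
P/II-1 un I-1×I-2: pp
P/II-2 aff ·: Pp|PP
P/II-3 un I-1×I-2: pp
P/III-1 ? II-1×II-2: pp|Pp
⇒ P over [I-1,I-2,II-1,II-2,II-3,III-1]: 3 consistent
T/I-1 aff ·: Tt|TT
T/I-2 un ·: tt
T/II-1 ? I-1×I-2: tt|Tt
T/II-2 un ·: tt
T/II-3 ? I-1×I-2: tt|Tt
T/III-1 un II-1×II-2: tt
⇒ T over [I-1,I-2,II-1,II-2,II-3,III-1]: 5 consistent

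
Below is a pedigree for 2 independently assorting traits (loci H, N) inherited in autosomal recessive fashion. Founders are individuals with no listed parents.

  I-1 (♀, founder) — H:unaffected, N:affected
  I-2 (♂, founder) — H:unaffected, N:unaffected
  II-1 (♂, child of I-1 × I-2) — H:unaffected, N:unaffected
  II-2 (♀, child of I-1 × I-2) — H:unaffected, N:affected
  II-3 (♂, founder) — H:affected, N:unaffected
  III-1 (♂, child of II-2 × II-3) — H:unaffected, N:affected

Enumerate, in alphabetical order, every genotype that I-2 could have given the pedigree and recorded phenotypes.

I-2 ∈ {HH Nn, Hh Nn}

H/I-1 un ·: HH|Hh
H/I-2 un ·: HH|Hh
H/II-1 un I-1×I-2: HH|Hh
H/II-2 un I-1×I-2: HH|Hh
H/II-3 aff ·: hh
H/III-1 un II-2×II-3: Hh
⇒ H over [I-1,I-2,II-1,II-2,II-3,III-1]: 13 consistent
N/I-1 aff ·: nn
N/I-2 un ·: Nn
N/II-1 un I-1×I-2: Nn
N/II-2 aff I-1×I-2: nn
N/II-3 un ·: Nn
N/III-1 aff II-2×II-3: nn
⇒ N over [I-1,I-2,II-1,II-2,II-3,III-1]: 1 consistent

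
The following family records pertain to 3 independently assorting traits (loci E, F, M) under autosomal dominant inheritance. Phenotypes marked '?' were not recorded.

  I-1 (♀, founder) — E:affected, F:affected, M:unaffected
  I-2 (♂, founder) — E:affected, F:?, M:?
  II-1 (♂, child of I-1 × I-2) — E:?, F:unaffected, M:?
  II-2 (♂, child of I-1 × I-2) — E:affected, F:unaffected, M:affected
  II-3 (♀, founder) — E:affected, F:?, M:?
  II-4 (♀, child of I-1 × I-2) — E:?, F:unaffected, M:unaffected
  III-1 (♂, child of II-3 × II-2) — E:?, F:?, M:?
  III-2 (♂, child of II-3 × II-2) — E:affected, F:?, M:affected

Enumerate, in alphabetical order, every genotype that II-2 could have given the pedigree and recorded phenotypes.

II-2 ∈ {EE ff Mm, Ee ff Mm}

E/I-1 aff ·: Ee|EE
E/I-2 aff ·: Ee|EE
E/II-1 ? I-1×I-2: ee|Ee|EE
E/II-2 aff I-1×I-2: Ee|EE
E/II-3 aff ·: Ee|EE
E/II-4 ? I-1×I-2: ee|Ee|EE
E/III-1 ? II-3×II-2: ee|Ee|EE
E/III-2 aff II-3×II-2: Ee|EE
⇒ E over [I-1,I-2,II-1,II-2,II-3,II-4,III-1,III-2]: 260 consistent
F/I-1 aff ·: Ff
F/I-2 ? ·: ff|Ff
F/II-1 un I-1×I-2: ff
F/II-2 un I-1×I-2: ff
F/II-3 ? ·: ff|Ff|FF
F/II-4 un I-1×I-2: ff
F/III-1 ? II-3×II-2: ff|Ff
F/III-2 ? II-3×II-2: ff|Ff
⇒ F over [I-1,I-2,II-1,II-2,II-3,II-4,III-1,III-2]: 12 consistent
M/I-1 un ·: mm
M/I-2 ? ·: Mm
M/II-1 ? I-1×I-2: mm|Mm
M/II-2 aff I-1×I-2: Mm
M/II-3 ? ·: mm|Mm|MM
M/II-4 un I-1×I-2: mm
M/III-1 ? II-3×II-2: mm|Mm|MM
M/III-2 aff II-3×II-2: Mm|MM
⇒ M over [I-1,I-2,II-1,II-2,II-3,II-4,III-1,III-2]: 24 consistent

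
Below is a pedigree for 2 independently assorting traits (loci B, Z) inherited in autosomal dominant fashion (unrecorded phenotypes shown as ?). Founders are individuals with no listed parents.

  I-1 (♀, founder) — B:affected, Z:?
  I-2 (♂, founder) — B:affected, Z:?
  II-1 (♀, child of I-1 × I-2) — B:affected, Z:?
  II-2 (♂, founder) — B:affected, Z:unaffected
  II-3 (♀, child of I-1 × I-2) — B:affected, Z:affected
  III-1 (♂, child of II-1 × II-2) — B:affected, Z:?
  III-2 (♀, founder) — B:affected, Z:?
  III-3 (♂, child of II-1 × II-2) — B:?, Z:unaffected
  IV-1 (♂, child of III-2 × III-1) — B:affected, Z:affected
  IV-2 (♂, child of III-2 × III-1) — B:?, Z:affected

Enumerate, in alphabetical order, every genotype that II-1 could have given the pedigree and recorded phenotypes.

II-1 ∈ {BB Zz, BB zz, Bb Zz, Bb zz}

B/I-1 aff ·: Bb|BB
B/I-2 aff ·: Bb|BB
B/II-1 aff I-1×I-2: Bb|BB
B/II-2 aff ·: Bb|BB
B/II-3 aff I-1×I-2: Bb|BB
B/III-1 aff II-1×II-2: Bb|BB
B/III-2 aff ·: Bb|BB
B/III-3 ? II-1×II-2: bb|Bb|BB
B/IV-1 aff III-2×III-1: Bb|BB
B/IV-2 ? III-2×III-1: bb|Bb|BB
⇒ B over [I-1,I-2,II-1,II-2,II-3,III-1,III-2,III-3,IV-1,IV-2]: 695 consistent
Z/I-1 ? ·: zz|Zz|ZZ
Z/I-2 ? ·: zz|Zz|ZZ
Z/II-1 ? I-1×I-2: zz|Zz
Z/II-2 un ·: zz
Z/II-3 aff I-1×I-2: Zz|ZZ
Z/III-1 ? II-1×II-2: zz|Zz
Z/III-2 ? ·: zz|Zz|ZZ
Z/III-3 un II-1×II-2: zz
Z/IV-1 aff III-2×III-1: Zz|ZZ
Z/IV-2 aff III-2×III-1: Zz|ZZ
⇒ Z over [I-1,I-2,II-1,II-2,II-3,III-1,III-2,III-3,IV-1,IV-2]: 118 consistent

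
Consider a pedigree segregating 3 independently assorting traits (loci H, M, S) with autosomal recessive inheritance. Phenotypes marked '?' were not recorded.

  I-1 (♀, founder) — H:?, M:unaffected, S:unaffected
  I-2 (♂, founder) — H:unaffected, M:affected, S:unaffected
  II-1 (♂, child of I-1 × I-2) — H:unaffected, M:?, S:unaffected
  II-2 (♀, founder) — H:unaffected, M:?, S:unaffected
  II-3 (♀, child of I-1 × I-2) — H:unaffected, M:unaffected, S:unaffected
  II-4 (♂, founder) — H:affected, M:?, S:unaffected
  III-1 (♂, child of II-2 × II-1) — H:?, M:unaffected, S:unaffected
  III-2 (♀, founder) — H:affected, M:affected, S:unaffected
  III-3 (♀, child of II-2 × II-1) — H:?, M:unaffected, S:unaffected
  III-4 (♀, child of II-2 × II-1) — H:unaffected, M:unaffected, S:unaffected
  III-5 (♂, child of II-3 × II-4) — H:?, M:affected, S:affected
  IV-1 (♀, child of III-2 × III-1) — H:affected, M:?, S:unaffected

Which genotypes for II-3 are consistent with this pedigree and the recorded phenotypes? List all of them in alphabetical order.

II-3 ∈ {HH Mm Ss, Hh Mm Ss}

H/I-1 ? ·: HH|Hh|hh
H/I-2 un ·: HH|Hh
H/II-1 un I-1×I-2: HH|Hh
H/II-2 un ·: HH|Hh
H/II-3 un I-1×I-2: HH|Hh
H/II-4 aff ·: hh
H/III-1 ? II-2×II-1: Hh|hh
H/III-2 aff ·: hh
H/III-3 ? II-2×II-1: HH|Hh|hh
H/III-4 un II-2×II-1: HH|Hh
H/III-5 ? II-3×II-4: Hh|hh
H/IV-1 aff III-2×III-1: hh
⇒ H over [I-1,I-2,II-1,II-2,II-3,II-4,III-1,III-2,III-3,III-4,III-5,IV-1]: 248 consistent
M/I-1 un ·: MM|Mm
M/I-2 aff ·: mm
M/II-1 ? I-1×I-2: Mm|mm
M/II-2 ? ·: MM|Mm|mm
M/II-3 un I-1×I-2: Mm
M/II-4 ? ·: Mm|mm
M/III-1 un II-2×II-1: MM|Mm
M/III-2 aff ·: mm
M/III-3 un II-2×II-1: MM|Mm
M/III-4 un II-2×II-1: MM|Mm
M/III-5 aff II-3×II-4: mm
M/IV-1 ? III-2×III-1: Mm|mm
⇒ M over [I-1,I-2,II-1,II-2,II-3,II-4,III-1,III-2,III-3,III-4,III-5,IV-1]: 112 consistent
S/I-1 un ·: SS|Ss
S/I-2 un ·: SS|Ss
S/II-1 un I-1×I-2: SS|Ss
S/II-2 un ·: SS|Ss
S/II-3 un I-1×I-2: Ss
S/II-4 un ·: Ss
S/III-1 un II-2×II-1: SS|Ss
S/III-2 un ·: SS|Ss
S/III-3 un II-2×II-1: SS|Ss
S/III-4 un II-2×II-1: SS|Ss
S/III-5 aff II-3×II-4: ss
S/IV-1 un III-2×III-1: SS|Ss
⇒ S over [I-1,I-2,II-1,II-2,II-3,II-4,III-1,III-2,III-3,III-4,III-5,IV-1]: 261 consistent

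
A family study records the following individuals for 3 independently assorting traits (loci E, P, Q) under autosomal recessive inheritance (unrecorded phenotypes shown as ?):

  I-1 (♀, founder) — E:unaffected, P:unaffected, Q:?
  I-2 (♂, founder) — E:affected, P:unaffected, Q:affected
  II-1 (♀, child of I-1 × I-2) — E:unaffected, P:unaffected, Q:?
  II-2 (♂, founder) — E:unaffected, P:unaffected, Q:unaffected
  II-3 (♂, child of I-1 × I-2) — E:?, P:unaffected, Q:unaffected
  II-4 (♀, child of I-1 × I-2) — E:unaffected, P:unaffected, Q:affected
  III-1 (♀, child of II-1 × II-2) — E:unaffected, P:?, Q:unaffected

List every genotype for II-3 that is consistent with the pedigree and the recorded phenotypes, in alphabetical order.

E/I-1 un ·: EE|Ee
E/I-2 aff ·: ee
E/II-1 un I-1×I-2: Ee
E/II-2 un ·: EE|Ee
E/II-3 ? I-1×I-2: Ee|ee
E/II-4 un I-1×I-2: Ee
E/III-1 un II-1×II-2: EE|Ee
⇒ E over [I-1,I-2,II-1,II-2,II-3,II-4,III-1]: 12 consistent
P/I-1 un ·: PP|Pp
P/I-2 un ·: PP|Pp
P/II-1 un I-1×I-2: PP|Pp
P/II-2 un ·: PP|Pp
P/II-3 un I-1×I-2: PP|Pp
P/II-4 un I-1×I-2: PP|Pp
P/III-1 ? II-1×II-2: PP|Pp|pp
⇒ P over [I-1,I-2,II-1,II-2,II-3,II-4,III-1]: 99 consistent
Q/I-1 ? ·: Qq
Q/I-2 aff ·: qq
Q/II-1 ? I-1×I-2: Qq|qq
Q/II-2 un ·: QQ|Qq
Q/II-3 un I-1×I-2: Qq
Q/II-4 aff I-1×I-2: qq
Q/III-1 un II-1×II-2: QQ|Qq
⇒ Q over [I-1,I-2,II-1,II-2,II-3,II-4,III-1]: 6 consistent

II-3 ∈ {Ee PP Qq, Ee Pp Qq, ee PP Qq, ee Pp Qq}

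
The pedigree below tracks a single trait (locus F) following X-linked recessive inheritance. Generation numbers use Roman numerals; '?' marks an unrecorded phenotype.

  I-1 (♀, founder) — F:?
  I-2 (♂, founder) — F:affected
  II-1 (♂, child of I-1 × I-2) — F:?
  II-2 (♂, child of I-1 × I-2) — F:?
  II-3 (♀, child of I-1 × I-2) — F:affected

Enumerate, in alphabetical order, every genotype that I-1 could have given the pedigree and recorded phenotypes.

F/I-1 ? ·: X^FX^f|X^fX^f
F/I-2 aff ·: X^fY
F/II-1 ? I-1×I-2: X^FY|X^fY
F/II-2 ? I-1×I-2: X^FY|X^fY
F/II-3 aff I-1×I-2: X^fX^f
⇒ F over [I-1,I-2,II-1,II-2,II-3]: 5 consistent

I-1 ∈ {X^FX^f, X^fX^f}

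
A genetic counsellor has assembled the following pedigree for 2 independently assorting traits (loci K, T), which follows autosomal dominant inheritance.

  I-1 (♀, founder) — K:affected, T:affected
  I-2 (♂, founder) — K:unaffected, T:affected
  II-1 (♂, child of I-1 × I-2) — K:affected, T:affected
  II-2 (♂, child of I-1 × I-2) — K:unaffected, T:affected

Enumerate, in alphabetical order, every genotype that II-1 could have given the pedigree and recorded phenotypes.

II-1 ∈ {Kk TT, Kk Tt}

K/I-1 aff ·: Kk
K/I-2 un ·: kk
K/II-1 aff I-1×I-2: Kk
K/II-2 un I-1×I-2: kk
⇒ K over [I-1,I-2,II-1,II-2]: 1 consistent
T/I-1 aff ·: Tt|TT
T/I-2 aff ·: Tt|TT
T/II-1 aff I-1×I-2: Tt|TT
T/II-2 aff I-1×I-2: Tt|TT
⇒ T over [I-1,I-2,II-1,II-2]: 13 consistent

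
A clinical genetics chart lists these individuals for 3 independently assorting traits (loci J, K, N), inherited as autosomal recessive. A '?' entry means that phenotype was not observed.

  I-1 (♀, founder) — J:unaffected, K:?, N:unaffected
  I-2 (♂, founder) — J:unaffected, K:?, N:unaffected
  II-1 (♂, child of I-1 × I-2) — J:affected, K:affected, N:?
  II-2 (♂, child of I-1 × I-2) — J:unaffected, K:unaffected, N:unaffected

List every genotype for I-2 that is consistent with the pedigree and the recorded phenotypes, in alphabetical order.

I-2 ∈ {Jj Kk NN, Jj Kk Nn, Jj kk NN, Jj kk Nn}

J/I-1 un ·: Jj
J/I-2 un ·: Jj
J/II-1 aff I-1×I-2: jj
J/II-2 un I-1×I-2: JJ|Jj
⇒ J over [I-1,I-2,II-1,II-2]: 2 consistent
K/I-1 ? ·: Kk|kk
K/I-2 ? ·: Kk|kk
K/II-1 aff I-1×I-2: kk
K/II-2 un I-1×I-2: KK|Kk
⇒ K over [I-1,I-2,II-1,II-2]: 4 consistent
N/I-1 un ·: NN|Nn
N/I-2 un ·: NN|Nn
N/II-1 ? I-1×I-2: NN|Nn|nn
N/II-2 un I-1×I-2: NN|Nn
⇒ N over [I-1,I-2,II-1,II-2]: 15 consistent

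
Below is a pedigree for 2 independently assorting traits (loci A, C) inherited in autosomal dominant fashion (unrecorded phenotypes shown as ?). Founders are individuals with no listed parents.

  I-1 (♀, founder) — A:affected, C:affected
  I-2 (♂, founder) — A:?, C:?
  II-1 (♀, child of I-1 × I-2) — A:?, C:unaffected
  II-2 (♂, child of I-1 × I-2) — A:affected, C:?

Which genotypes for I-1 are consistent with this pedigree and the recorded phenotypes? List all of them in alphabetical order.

I-1 ∈ {AA Cc, Aa Cc}

A/I-1 aff ·: Aa|AA
A/I-2 ? ·: aa|Aa|AA
A/II-1 ? I-1×I-2: aa|Aa|AA
A/II-2 aff I-1×I-2: Aa|AA
⇒ A over [I-1,I-2,II-1,II-2]: 18 consistent
C/I-1 aff ·: Cc
C/I-2 ? ·: cc|Cc
C/II-1 un I-1×I-2: cc
C/II-2 ? I-1×I-2: cc|Cc|CC
⇒ C over [I-1,I-2,II-1,II-2]: 5 consistent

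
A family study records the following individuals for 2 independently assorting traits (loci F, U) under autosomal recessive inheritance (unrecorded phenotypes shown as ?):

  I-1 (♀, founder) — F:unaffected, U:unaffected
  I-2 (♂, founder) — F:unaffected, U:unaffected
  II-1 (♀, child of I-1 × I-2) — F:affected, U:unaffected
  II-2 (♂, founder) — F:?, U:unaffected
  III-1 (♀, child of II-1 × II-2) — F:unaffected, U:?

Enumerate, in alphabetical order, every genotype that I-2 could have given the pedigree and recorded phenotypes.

I-2 ∈ {Ff UU, Ff Uu}

F/I-1 un ·: Ff
F/I-2 un ·: Ff
F/II-1 aff I-1×I-2: ff
F/II-2 ? ·: FF|Ff
F/III-1 un II-1×II-2: Ff
⇒ F over [I-1,I-2,II-1,II-2,III-1]: 2 consistent
U/I-1 un ·: UU|Uu
U/I-2 un ·: UU|Uu
U/II-1 un I-1×I-2: UU|Uu
U/II-2 un ·: UU|Uu
U/III-1 ? II-1×II-2: UU|Uu|uu
⇒ U over [I-1,I-2,II-1,II-2,III-1]: 27 consistent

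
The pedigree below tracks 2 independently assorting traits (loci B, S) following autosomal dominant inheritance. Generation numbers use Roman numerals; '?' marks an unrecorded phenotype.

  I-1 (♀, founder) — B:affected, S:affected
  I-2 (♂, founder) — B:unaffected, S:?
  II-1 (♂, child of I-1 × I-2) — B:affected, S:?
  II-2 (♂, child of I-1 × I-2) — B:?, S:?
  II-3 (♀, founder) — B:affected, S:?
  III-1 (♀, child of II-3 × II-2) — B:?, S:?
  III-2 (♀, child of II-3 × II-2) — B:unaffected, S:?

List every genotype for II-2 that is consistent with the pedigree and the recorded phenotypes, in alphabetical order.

II-2 ∈ {Bb SS, Bb Ss, Bb ss, bb SS, bb Ss, bb ss}

B/I-1 aff ·: Bb|BB
B/I-2 un ·: bb
B/II-1 aff I-1×I-2: Bb
B/II-2 ? I-1×I-2: bb|Bb
B/II-3 aff ·: Bb
B/III-1 ? II-3×II-2: bb|Bb|BB
B/III-2 un II-3×II-2: bb
⇒ B over [I-1,I-2,II-1,II-2,II-3,III-1,III-2]: 8 consistent
S/I-1 aff ·: Ss|SS
S/I-2 ? ·: ss|Ss|SS
S/II-1 ? I-1×I-2: ss|Ss|SS
S/II-2 ? I-1×I-2: ss|Ss|SS
S/II-3 ? ·: ss|Ss|SS
S/III-1 ? II-3×II-2: ss|Ss|SS
S/III-2 ? II-3×II-2: ss|Ss|SS
⇒ S over [I-1,I-2,II-1,II-2,II-3,III-1,III-2]: 248 consistent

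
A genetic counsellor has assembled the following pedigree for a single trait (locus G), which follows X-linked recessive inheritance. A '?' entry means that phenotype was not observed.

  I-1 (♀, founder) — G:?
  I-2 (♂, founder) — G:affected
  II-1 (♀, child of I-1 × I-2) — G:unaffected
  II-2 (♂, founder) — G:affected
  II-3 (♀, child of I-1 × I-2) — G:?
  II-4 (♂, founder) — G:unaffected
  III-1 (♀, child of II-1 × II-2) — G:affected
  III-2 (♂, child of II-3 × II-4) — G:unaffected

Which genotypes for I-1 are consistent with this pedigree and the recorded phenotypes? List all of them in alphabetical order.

I-1 ∈ {X^GX^G, X^GX^g}

G/I-1 ? ·: X^GX^G|X^GX^g
G/I-2 aff ·: X^gY
G/II-1 un I-1×I-2: X^GX^g
G/II-2 aff ·: X^gY
G/II-3 ? I-1×I-2: X^GX^g
G/II-4 un ·: X^GY
G/III-1 aff II-1×II-2: X^gX^g
G/III-2 un II-3×II-4: X^GY
⇒ G over [I-1,I-2,II-1,II-2,II-3,II-4,III-1,III-2]: 2 consistent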